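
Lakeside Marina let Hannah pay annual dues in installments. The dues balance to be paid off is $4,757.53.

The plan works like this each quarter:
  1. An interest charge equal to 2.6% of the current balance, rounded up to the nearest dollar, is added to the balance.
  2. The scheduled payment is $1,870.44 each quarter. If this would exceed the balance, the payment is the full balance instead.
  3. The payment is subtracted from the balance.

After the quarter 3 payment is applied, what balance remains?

$0.00

Quarter 1: $4,757.53 +$124.00 interest = $4,881.53; pay $1,870.44 → $3,011.09
Quarter 2: $3,011.09 +$79.00 interest = $3,090.09; pay $1,870.44 → $1,219.65
Quarter 3: $1,219.65 +$32.00 interest = $1,251.65; pay $1,251.65 → $0.00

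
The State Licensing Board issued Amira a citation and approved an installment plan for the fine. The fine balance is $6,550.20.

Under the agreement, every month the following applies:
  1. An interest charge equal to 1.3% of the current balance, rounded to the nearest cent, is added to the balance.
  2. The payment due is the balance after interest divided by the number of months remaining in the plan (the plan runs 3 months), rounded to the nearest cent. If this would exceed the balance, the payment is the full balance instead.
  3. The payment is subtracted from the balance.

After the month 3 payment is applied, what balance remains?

$0.00

Month 1: $6,550.20 +$85.15 interest = $6,635.35; pay $2,211.78 → $4,423.57
Month 2: $4,423.57 +$57.51 interest = $4,481.08; pay $2,240.54 → $2,240.54
Month 3: $2,240.54 +$29.13 interest = $2,269.67; pay $2,269.67 → $0.00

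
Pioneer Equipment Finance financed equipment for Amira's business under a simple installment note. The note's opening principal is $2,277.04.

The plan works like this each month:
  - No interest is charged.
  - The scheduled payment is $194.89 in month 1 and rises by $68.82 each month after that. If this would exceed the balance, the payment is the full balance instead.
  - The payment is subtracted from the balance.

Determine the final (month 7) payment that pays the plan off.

# | Opening | Payment | End bal
1 | $2,277.04 | $194.89 | $2,082.15
2 | $2,082.15 | $263.71 | $1,818.44
3 | $1,818.44 | $332.53 | $1,485.91
4 | $1,485.91 | $401.35 | $1,084.56
5 | $1,084.56 | $470.17 | $614.39
6 | $614.39 | $538.99 | $75.40
7 | $75.40 | $75.40 | $0.00

$75.40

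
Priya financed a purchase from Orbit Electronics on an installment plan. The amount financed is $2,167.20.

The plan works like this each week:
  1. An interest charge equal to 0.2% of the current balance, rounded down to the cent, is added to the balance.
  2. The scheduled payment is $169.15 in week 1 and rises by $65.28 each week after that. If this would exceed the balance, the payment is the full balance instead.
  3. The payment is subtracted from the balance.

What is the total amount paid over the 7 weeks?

$2,185.99

Week 1: opening $2,167.20; interest $4.33 → $2,171.53; payment $169.15; balance $2,002.38
Week 2: opening $2,002.38; interest $4.00 → $2,006.38; payment $234.43; balance $1,771.95
Week 3: opening $1,771.95; interest $3.54 → $1,775.49; payment $299.71; balance $1,475.78
Week 4: opening $1,475.78; interest $2.95 → $1,478.73; payment $364.99; balance $1,113.74
Week 5: opening $1,113.74; interest $2.22 → $1,115.96; payment $430.27; balance $685.69
Week 6: opening $685.69; interest $1.37 → $687.06; payment $495.55; balance $191.51
Week 7: opening $191.51; interest $0.38 → $191.89; payment $191.89; balance $0.00
Total paid: $2,185.99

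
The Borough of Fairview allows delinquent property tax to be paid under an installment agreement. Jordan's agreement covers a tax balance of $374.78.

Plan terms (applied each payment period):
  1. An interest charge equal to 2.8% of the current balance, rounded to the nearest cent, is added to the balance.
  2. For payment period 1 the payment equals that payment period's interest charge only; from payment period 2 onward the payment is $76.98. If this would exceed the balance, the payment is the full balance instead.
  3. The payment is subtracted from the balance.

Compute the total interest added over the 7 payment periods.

$44.46

# | Opening | Interest | Payment | End bal
1 | $374.78 | $10.49 | $10.49 | $374.78
2 | $374.78 | $10.49 | $76.98 | $308.29
3 | $308.29 | $8.63 | $76.98 | $239.94
4 | $239.94 | $6.72 | $76.98 | $169.68
5 | $169.68 | $4.75 | $76.98 | $97.45
6 | $97.45 | $2.73 | $76.98 | $23.20
7 | $23.20 | $0.65 | $23.85 | $0.00
Total interest: $10.49 + $10.49 + $8.63 + $6.72 + $4.75 + $2.73 + $0.65 = $44.46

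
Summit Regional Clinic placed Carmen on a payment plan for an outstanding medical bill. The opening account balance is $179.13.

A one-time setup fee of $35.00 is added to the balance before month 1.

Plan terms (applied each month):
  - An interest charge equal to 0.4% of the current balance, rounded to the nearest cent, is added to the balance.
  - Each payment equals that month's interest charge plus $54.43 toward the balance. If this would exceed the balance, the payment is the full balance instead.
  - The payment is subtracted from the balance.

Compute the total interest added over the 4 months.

Month 1: opening $214.13; interest $0.86 → $214.99; payment $55.29; balance $159.70
Month 2: opening $159.70; interest $0.64 → $160.34; payment $55.07; balance $105.27
Month 3: opening $105.27; interest $0.42 → $105.69; payment $54.85; balance $50.84
Month 4: opening $50.84; interest $0.20 → $51.04; payment $51.04; balance $0.00
Total interest: $0.86 + $0.64 + $0.42 + $0.20 = $2.12

$2.12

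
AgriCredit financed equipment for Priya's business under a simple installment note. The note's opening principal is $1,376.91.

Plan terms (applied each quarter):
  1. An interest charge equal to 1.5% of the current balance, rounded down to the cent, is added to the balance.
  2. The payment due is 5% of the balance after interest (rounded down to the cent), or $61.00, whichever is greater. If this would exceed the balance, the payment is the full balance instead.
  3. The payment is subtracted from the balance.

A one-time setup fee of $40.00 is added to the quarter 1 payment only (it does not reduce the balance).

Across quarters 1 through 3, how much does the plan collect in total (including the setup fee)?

$242.22

# | Opening | Interest | Payment | Fee | End bal
1 | $1,376.91 | $20.65 | $69.87 | $40.00 | $1,327.69
2 | $1,327.69 | $19.91 | $67.38 | — | $1,280.22
3 | $1,280.22 | $19.20 | $64.97 | — | $1,234.45
Total paid: $242.22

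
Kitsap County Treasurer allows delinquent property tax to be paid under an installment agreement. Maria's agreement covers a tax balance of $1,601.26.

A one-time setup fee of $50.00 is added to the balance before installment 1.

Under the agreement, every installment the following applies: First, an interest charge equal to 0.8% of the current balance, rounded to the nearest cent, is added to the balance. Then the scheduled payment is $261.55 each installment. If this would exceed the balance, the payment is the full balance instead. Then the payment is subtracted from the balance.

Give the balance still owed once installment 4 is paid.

$645.91

# | Opening | Interest | Payment | End bal
1 | $1,651.26 | $13.21 | $261.55 | $1,402.92
2 | $1,402.92 | $11.22 | $261.55 | $1,152.59
3 | $1,152.59 | $9.22 | $261.55 | $900.26
4 | $900.26 | $7.20 | $261.55 | $645.91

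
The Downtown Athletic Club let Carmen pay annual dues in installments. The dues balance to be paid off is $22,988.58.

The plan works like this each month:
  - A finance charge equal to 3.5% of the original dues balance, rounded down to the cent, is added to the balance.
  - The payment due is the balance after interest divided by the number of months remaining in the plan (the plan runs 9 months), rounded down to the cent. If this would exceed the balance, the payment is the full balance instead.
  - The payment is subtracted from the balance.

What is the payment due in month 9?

$4,830.48

Month 1: opening $22,988.58; interest $804.60 → $23,793.18; payment $2,643.68; balance $21,149.50
Month 2: opening $21,149.50; interest $804.60 → $21,954.10; payment $2,744.26; balance $19,209.84
Month 3: opening $19,209.84; interest $804.60 → $20,014.44; payment $2,859.20; balance $17,155.24
Month 4: opening $17,155.24; interest $804.60 → $17,959.84; payment $2,993.30; balance $14,966.54
Month 5: opening $14,966.54; interest $804.60 → $15,771.14; payment $3,154.22; balance $12,616.92
Month 6: opening $12,616.92; interest $804.60 → $13,421.52; payment $3,355.38; balance $10,066.14
Month 7: opening $10,066.14; interest $804.60 → $10,870.74; payment $3,623.58; balance $7,247.16
Month 8: opening $7,247.16; interest $804.60 → $8,051.76; payment $4,025.88; balance $4,025.88
Month 9: opening $4,025.88; interest $804.60 → $4,830.48; payment $4,830.48; balance $0.00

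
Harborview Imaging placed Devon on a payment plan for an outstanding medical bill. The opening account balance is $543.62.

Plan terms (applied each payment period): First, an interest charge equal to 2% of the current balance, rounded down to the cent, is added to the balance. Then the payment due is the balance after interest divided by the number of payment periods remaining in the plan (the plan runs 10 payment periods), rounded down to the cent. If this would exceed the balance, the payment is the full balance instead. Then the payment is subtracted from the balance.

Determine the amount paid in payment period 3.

$57.69

Payment period 1: $543.62 +$10.87 interest = $554.49; pay $55.44 → $499.05
Payment period 2: $499.05 +$9.98 interest = $509.03; pay $56.55 → $452.48
Payment period 3: $452.48 +$9.04 interest = $461.52; pay $57.69 → $403.83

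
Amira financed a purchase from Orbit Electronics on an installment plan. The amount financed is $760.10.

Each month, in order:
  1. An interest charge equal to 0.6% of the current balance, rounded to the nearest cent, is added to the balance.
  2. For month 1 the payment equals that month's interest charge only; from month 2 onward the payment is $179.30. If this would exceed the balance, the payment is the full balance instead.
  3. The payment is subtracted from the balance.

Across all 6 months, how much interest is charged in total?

$16.82

Month 1: opening $760.10; interest $4.56 → $764.66; payment $4.56; balance $760.10
Month 2: opening $760.10; interest $4.56 → $764.66; payment $179.30; balance $585.36
Month 3: opening $585.36; interest $3.51 → $588.87; payment $179.30; balance $409.57
Month 4: opening $409.57; interest $2.46 → $412.03; payment $179.30; balance $232.73
Month 5: opening $232.73; interest $1.40 → $234.13; payment $179.30; balance $54.83
Month 6: opening $54.83; interest $0.33 → $55.16; payment $55.16; balance $0.00
Total interest: $4.56 + $4.56 + $3.51 + $2.46 + $1.40 + $0.33 = $16.82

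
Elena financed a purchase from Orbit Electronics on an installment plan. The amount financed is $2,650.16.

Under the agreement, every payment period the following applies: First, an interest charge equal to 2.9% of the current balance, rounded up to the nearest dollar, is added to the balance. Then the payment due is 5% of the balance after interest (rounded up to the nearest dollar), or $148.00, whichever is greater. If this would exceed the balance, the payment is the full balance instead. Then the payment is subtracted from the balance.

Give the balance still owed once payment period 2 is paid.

$2,506.16

Payment period 1: $2,650.16 +$77.00 interest = $2,727.16; pay $148.00 → $2,579.16
Payment period 2: $2,579.16 +$75.00 interest = $2,654.16; pay $148.00 → $2,506.16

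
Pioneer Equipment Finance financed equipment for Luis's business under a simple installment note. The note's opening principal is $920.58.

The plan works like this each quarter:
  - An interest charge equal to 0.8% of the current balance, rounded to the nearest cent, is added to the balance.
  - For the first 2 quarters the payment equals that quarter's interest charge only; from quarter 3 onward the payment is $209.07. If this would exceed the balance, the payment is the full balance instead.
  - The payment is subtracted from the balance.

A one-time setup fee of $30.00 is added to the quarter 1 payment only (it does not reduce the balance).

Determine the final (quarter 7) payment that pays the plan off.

Quarter 1: $920.58 +$7.36 interest = $927.94; pay $7.36 (+ $30.00 fee) → $920.58
Quarter 2: $920.58 +$7.36 interest = $927.94; pay $7.36 → $920.58
Quarter 3: $920.58 +$7.36 interest = $927.94; pay $209.07 → $718.87
Quarter 4: $718.87 +$5.75 interest = $724.62; pay $209.07 → $515.55
Quarter 5: $515.55 +$4.12 interest = $519.67; pay $209.07 → $310.60
Quarter 6: $310.60 +$2.48 interest = $313.08; pay $209.07 → $104.01
Quarter 7: $104.01 +$0.83 interest = $104.84; pay $104.84 → $0.00

$104.84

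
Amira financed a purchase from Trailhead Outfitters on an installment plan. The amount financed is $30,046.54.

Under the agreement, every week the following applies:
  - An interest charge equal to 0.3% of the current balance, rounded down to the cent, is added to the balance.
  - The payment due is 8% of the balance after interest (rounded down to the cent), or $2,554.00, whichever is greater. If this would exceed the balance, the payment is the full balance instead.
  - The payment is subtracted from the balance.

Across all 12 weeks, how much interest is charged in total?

Week 1: $30,046.54 +$90.13 interest = $30,136.67; pay $2,554.00 → $27,582.67
Week 2: $27,582.67 +$82.74 interest = $27,665.41; pay $2,554.00 → $25,111.41
Week 3: $25,111.41 +$75.33 interest = $25,186.74; pay $2,554.00 → $22,632.74
Week 4: $22,632.74 +$67.89 interest = $22,700.63; pay $2,554.00 → $20,146.63
Week 5: $20,146.63 +$60.43 interest = $20,207.06; pay $2,554.00 → $17,653.06
Week 6: $17,653.06 +$52.95 interest = $17,706.01; pay $2,554.00 → $15,152.01
Week 7: $15,152.01 +$45.45 interest = $15,197.46; pay $2,554.00 → $12,643.46
Week 8: $12,643.46 +$37.93 interest = $12,681.39; pay $2,554.00 → $10,127.39
Week 9: $10,127.39 +$30.38 interest = $10,157.77; pay $2,554.00 → $7,603.77
Week 10: $7,603.77 +$22.81 interest = $7,626.58; pay $2,554.00 → $5,072.58
Week 11: $5,072.58 +$15.21 interest = $5,087.79; pay $2,554.00 → $2,533.79
Week 12: $2,533.79 +$7.60 interest = $2,541.39; pay $2,541.39 → $0.00
Total interest: $90.13 + $82.74 + $75.33 + $67.89 + $60.43 + $52.95 + $45.45 + $37.93 + $30.38 + $22.81 + $15.21 + $7.60 = $588.85

$588.85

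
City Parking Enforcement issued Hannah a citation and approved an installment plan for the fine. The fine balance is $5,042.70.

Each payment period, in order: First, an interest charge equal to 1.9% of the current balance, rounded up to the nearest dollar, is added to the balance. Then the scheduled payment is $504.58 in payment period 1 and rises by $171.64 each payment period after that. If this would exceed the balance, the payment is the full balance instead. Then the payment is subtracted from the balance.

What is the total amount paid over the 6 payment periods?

Payment period 1: opening $5,042.70; interest $96.00 → $5,138.70; payment $504.58; balance $4,634.12
Payment period 2: opening $4,634.12; interest $89.00 → $4,723.12; payment $676.22; balance $4,046.90
Payment period 3: opening $4,046.90; interest $77.00 → $4,123.90; payment $847.86; balance $3,276.04
Payment period 4: opening $3,276.04; interest $63.00 → $3,339.04; payment $1,019.50; balance $2,319.54
Payment period 5: opening $2,319.54; interest $45.00 → $2,364.54; payment $1,191.14; balance $1,173.40
Payment period 6: opening $1,173.40; interest $23.00 → $1,196.40; payment $1,196.40; balance $0.00
Total paid: $5,435.70

$5,435.70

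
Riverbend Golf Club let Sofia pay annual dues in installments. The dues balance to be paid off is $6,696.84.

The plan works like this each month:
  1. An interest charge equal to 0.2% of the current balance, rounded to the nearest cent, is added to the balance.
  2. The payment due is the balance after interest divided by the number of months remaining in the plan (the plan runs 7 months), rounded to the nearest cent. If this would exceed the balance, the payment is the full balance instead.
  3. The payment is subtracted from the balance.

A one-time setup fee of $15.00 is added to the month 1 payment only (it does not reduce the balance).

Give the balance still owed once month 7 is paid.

# | Opening | Interest | Payment | Fee | End bal
1 | $6,696.84 | $13.39 | $958.60 | $15.00 | $5,751.63
2 | $5,751.63 | $11.50 | $960.52 | — | $4,802.61
3 | $4,802.61 | $9.61 | $962.44 | — | $3,849.78
4 | $3,849.78 | $7.70 | $964.37 | — | $2,893.11
5 | $2,893.11 | $5.79 | $966.30 | — | $1,932.60
6 | $1,932.60 | $3.87 | $968.24 | — | $968.23
7 | $968.23 | $1.94 | $970.17 | — | $0.00

$0.00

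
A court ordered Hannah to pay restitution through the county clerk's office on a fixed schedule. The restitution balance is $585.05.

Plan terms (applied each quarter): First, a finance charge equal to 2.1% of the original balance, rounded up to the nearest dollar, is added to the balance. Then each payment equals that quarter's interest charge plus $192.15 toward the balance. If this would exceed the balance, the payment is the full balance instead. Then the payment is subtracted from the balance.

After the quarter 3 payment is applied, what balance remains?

# | Opening | Interest | Payment | End bal
1 | $585.05 | $13.00 | $205.15 | $392.90
2 | $392.90 | $13.00 | $205.15 | $200.75
3 | $200.75 | $13.00 | $205.15 | $8.60

$8.60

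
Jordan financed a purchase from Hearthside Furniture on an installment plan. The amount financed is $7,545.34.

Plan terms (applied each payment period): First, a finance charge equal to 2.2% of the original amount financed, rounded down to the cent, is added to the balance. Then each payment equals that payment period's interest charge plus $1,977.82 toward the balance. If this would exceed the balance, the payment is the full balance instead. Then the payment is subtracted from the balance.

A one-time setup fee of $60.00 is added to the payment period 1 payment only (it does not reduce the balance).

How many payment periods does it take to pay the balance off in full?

4

Payment period 1: opening $7,545.34; interest $165.99 → $7,711.33; payment $2,143.81 (+ $60.00 fee); balance $5,567.52
Payment period 2: opening $5,567.52; interest $165.99 → $5,733.51; payment $2,143.81; balance $3,589.70
Payment period 3: opening $3,589.70; interest $165.99 → $3,755.69; payment $2,143.81; balance $1,611.88
Payment period 4: opening $1,611.88; interest $165.99 → $1,777.87; payment $1,777.87; balance $0.00
Balance reaches $0.00 in payment period 4.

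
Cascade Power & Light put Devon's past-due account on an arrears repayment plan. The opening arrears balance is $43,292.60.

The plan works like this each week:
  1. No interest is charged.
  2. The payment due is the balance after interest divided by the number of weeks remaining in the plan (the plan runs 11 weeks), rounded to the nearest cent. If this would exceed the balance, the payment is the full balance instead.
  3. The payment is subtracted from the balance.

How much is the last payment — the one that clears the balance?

$3,935.69

Week 1: $43,292.60 − $3,935.69 → $39,356.91
Week 2: $39,356.91 − $3,935.69 → $35,421.22
Week 3: $35,421.22 − $3,935.69 → $31,485.53
Week 4: $31,485.53 − $3,935.69 → $27,549.84
Week 5: $27,549.84 − $3,935.69 → $23,614.15
Week 6: $23,614.15 − $3,935.69 → $19,678.46
Week 7: $19,678.46 − $3,935.69 → $15,742.77
Week 8: $15,742.77 − $3,935.69 → $11,807.08
Week 9: $11,807.08 − $3,935.69 → $7,871.39
Week 10: $7,871.39 − $3,935.70 → $3,935.69
Week 11: $3,935.69 − $3,935.69 → $0.00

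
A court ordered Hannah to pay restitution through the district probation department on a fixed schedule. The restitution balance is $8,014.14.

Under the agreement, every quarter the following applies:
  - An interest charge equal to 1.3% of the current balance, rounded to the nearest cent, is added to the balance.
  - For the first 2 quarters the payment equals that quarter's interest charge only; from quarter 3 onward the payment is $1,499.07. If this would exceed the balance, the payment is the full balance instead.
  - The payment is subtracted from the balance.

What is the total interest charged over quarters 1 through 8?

Quarter 1: opening $8,014.14; interest $104.18 → $8,118.32; payment $104.18; balance $8,014.14
Quarter 2: opening $8,014.14; interest $104.18 → $8,118.32; payment $104.18; balance $8,014.14
Quarter 3: opening $8,014.14; interest $104.18 → $8,118.32; payment $1,499.07; balance $6,619.25
Quarter 4: opening $6,619.25; interest $86.05 → $6,705.30; payment $1,499.07; balance $5,206.23
Quarter 5: opening $5,206.23; interest $67.68 → $5,273.91; payment $1,499.07; balance $3,774.84
Quarter 6: opening $3,774.84; interest $49.07 → $3,823.91; payment $1,499.07; balance $2,324.84
Quarter 7: opening $2,324.84; interest $30.22 → $2,355.06; payment $1,499.07; balance $855.99
Quarter 8: opening $855.99; interest $11.13 → $867.12; payment $867.12; balance $0.00
Total interest: $104.18 + $104.18 + $104.18 + $86.05 + $67.68 + $49.07 + $30.22 + $11.13 = $556.69

$556.69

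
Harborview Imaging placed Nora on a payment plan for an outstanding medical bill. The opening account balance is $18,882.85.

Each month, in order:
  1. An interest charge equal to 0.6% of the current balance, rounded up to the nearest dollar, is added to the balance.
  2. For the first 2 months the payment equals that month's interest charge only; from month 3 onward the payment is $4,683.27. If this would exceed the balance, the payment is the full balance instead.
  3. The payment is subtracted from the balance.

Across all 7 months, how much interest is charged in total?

Month 1: $18,882.85 +$114.00 interest = $18,996.85; pay $114.00 → $18,882.85
Month 2: $18,882.85 +$114.00 interest = $18,996.85; pay $114.00 → $18,882.85
Month 3: $18,882.85 +$114.00 interest = $18,996.85; pay $4,683.27 → $14,313.58
Month 4: $14,313.58 +$86.00 interest = $14,399.58; pay $4,683.27 → $9,716.31
Month 5: $9,716.31 +$59.00 interest = $9,775.31; pay $4,683.27 → $5,092.04
Month 6: $5,092.04 +$31.00 interest = $5,123.04; pay $4,683.27 → $439.77
Month 7: $439.77 +$3.00 interest = $442.77; pay $442.77 → $0.00
Total interest: $114.00 + $114.00 + $114.00 + $86.00 + $59.00 + $31.00 + $3.00 = $521.00

$521.00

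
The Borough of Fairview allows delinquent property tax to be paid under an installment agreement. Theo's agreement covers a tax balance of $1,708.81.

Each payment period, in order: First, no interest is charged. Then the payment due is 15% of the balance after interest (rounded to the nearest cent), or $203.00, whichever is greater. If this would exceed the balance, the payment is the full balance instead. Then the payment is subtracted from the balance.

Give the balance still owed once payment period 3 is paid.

Payment period 1: $1,708.81 − $256.32 → $1,452.49
Payment period 2: $1,452.49 − $217.87 → $1,234.62
Payment period 3: $1,234.62 − $203.00 → $1,031.62

$1,031.62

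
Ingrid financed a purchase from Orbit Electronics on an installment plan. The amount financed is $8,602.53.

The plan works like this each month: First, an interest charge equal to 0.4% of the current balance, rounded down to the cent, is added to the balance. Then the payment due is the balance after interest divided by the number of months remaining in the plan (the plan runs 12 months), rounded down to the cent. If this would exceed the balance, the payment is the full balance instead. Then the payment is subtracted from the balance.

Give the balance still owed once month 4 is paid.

$5,827.33

Month 1: opening $8,602.53; interest $34.41 → $8,636.94; payment $719.74; balance $7,917.20
Month 2: opening $7,917.20; interest $31.66 → $7,948.86; payment $722.62; balance $7,226.24
Month 3: opening $7,226.24; interest $28.90 → $7,255.14; payment $725.51; balance $6,529.63
Month 4: opening $6,529.63; interest $26.11 → $6,555.74; payment $728.41; balance $5,827.33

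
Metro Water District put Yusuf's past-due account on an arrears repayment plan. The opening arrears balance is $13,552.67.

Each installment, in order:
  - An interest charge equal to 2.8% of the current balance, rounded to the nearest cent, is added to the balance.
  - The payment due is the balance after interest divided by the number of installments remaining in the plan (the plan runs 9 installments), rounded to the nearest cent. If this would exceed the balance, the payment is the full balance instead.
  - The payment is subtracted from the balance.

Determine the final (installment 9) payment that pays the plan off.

$1,930.73

Installment 1: opening $13,552.67; interest $379.47 → $13,932.14; payment $1,548.02; balance $12,384.12
Installment 2: opening $12,384.12; interest $346.76 → $12,730.88; payment $1,591.36; balance $11,139.52
Installment 3: opening $11,139.52; interest $311.91 → $11,451.43; payment $1,635.92; balance $9,815.51
Installment 4: opening $9,815.51; interest $274.83 → $10,090.34; payment $1,681.72; balance $8,408.62
Installment 5: opening $8,408.62; interest $235.44 → $8,644.06; payment $1,728.81; balance $6,915.25
Installment 6: opening $6,915.25; interest $193.63 → $7,108.88; payment $1,777.22; balance $5,331.66
Installment 7: opening $5,331.66; interest $149.29 → $5,480.95; payment $1,826.98; balance $3,653.97
Installment 8: opening $3,653.97; interest $102.31 → $3,756.28; payment $1,878.14; balance $1,878.14
Installment 9: opening $1,878.14; interest $52.59 → $1,930.73; payment $1,930.73; balance $0.00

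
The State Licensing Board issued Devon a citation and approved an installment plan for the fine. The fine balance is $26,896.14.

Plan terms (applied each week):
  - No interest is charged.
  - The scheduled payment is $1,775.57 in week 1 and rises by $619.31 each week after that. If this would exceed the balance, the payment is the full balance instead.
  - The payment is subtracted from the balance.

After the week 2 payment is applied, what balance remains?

$22,725.69

Week 1: opening $26,896.14; payment $1,775.57; balance $25,120.57
Week 2: opening $25,120.57; payment $2,394.88; balance $22,725.69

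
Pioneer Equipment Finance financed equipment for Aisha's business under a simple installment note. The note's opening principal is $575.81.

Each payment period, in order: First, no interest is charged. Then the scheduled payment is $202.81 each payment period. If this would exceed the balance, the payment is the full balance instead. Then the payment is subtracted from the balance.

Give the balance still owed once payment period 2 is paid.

# | Opening | Payment | End bal
1 | $575.81 | $202.81 | $373.00
2 | $373.00 | $202.81 | $170.19

$170.19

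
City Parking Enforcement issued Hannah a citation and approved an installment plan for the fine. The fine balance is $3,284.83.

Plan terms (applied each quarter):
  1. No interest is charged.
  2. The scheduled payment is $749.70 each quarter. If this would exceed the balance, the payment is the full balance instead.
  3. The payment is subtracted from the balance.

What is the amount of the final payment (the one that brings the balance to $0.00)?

Quarter 1: $3,284.83 − $749.70 → $2,535.13
Quarter 2: $2,535.13 − $749.70 → $1,785.43
Quarter 3: $1,785.43 − $749.70 → $1,035.73
Quarter 4: $1,035.73 − $749.70 → $286.03
Quarter 5: $286.03 − $286.03 → $0.00

$286.03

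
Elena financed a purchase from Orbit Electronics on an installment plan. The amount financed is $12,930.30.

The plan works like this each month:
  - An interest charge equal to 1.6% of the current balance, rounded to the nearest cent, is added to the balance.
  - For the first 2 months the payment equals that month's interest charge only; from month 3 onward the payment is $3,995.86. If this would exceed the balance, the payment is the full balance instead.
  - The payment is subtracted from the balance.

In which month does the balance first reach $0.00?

Month 1: opening $12,930.30; interest $206.88 → $13,137.18; payment $206.88; balance $12,930.30
Month 2: opening $12,930.30; interest $206.88 → $13,137.18; payment $206.88; balance $12,930.30
Month 3: opening $12,930.30; interest $206.88 → $13,137.18; payment $3,995.86; balance $9,141.32
Month 4: opening $9,141.32; interest $146.26 → $9,287.58; payment $3,995.86; balance $5,291.72
Month 5: opening $5,291.72; interest $84.67 → $5,376.39; payment $3,995.86; balance $1,380.53
Month 6: opening $1,380.53; interest $22.09 → $1,402.62; payment $1,402.62; balance $0.00
Balance reaches $0.00 in month 6.

6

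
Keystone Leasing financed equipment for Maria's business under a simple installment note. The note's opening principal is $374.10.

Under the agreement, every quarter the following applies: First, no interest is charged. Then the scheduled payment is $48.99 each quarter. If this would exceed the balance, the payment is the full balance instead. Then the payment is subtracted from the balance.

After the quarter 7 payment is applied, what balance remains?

Quarter 1: opening $374.10; payment $48.99; balance $325.11
Quarter 2: opening $325.11; payment $48.99; balance $276.12
Quarter 3: opening $276.12; payment $48.99; balance $227.13
Quarter 4: opening $227.13; payment $48.99; balance $178.14
Quarter 5: opening $178.14; payment $48.99; balance $129.15
Quarter 6: opening $129.15; payment $48.99; balance $80.16
Quarter 7: opening $80.16; payment $48.99; balance $31.17

$31.17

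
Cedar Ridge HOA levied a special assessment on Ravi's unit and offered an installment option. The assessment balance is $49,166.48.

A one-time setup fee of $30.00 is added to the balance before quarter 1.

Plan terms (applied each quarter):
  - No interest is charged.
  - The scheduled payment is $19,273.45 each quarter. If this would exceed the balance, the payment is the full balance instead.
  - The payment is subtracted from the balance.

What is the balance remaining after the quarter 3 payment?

$0.00

Quarter 1: $49,196.48 − $19,273.45 → $29,923.03
Quarter 2: $29,923.03 − $19,273.45 → $10,649.58
Quarter 3: $10,649.58 − $10,649.58 → $0.00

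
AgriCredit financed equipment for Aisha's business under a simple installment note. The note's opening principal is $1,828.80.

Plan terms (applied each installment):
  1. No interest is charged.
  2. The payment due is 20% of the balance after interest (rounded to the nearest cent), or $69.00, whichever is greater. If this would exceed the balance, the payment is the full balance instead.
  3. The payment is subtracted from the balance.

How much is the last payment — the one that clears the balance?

$30.82

Installment 1: $1,828.80 − $365.76 → $1,463.04
Installment 2: $1,463.04 − $292.61 → $1,170.43
Installment 3: $1,170.43 − $234.09 → $936.34
Installment 4: $936.34 − $187.27 → $749.07
Installment 5: $749.07 − $149.81 → $599.26
Installment 6: $599.26 − $119.85 → $479.41
Installment 7: $479.41 − $95.88 → $383.53
Installment 8: $383.53 − $76.71 → $306.82
Installment 9: $306.82 − $69.00 → $237.82
Installment 10: $237.82 − $69.00 → $168.82
Installment 11: $168.82 − $69.00 → $99.82
Installment 12: $99.82 − $69.00 → $30.82
Installment 13: $30.82 − $30.82 → $0.00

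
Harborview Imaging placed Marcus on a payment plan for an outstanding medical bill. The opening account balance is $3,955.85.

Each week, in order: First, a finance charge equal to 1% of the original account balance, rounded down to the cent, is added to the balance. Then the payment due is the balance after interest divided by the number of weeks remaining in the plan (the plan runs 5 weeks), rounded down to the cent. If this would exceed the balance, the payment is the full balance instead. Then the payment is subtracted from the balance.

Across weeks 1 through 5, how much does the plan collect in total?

Week 1: opening $3,955.85; interest $39.55 → $3,995.40; payment $799.08; balance $3,196.32
Week 2: opening $3,196.32; interest $39.55 → $3,235.87; payment $808.96; balance $2,426.91
Week 3: opening $2,426.91; interest $39.55 → $2,466.46; payment $822.15; balance $1,644.31
Week 4: opening $1,644.31; interest $39.55 → $1,683.86; payment $841.93; balance $841.93
Week 5: opening $841.93; interest $39.55 → $881.48; payment $881.48; balance $0.00
Total paid: $4,153.60

$4,153.60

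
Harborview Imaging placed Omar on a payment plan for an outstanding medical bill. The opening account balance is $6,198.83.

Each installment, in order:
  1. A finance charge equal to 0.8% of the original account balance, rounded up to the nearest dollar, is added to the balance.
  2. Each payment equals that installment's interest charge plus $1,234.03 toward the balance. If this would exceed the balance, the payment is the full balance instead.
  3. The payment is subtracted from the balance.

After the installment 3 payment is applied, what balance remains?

$2,496.74

Installment 1: opening $6,198.83; interest $50.00 → $6,248.83; payment $1,284.03; balance $4,964.80
Installment 2: opening $4,964.80; interest $50.00 → $5,014.80; payment $1,284.03; balance $3,730.77
Installment 3: opening $3,730.77; interest $50.00 → $3,780.77; payment $1,284.03; balance $2,496.74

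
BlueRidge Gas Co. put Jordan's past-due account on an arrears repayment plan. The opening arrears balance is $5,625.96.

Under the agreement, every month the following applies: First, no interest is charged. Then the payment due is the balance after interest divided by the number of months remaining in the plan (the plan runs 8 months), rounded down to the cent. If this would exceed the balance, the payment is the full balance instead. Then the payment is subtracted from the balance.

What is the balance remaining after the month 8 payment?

$0.00

Month 1: opening $5,625.96; payment $703.24; balance $4,922.72
Month 2: opening $4,922.72; payment $703.24; balance $4,219.48
Month 3: opening $4,219.48; payment $703.24; balance $3,516.24
Month 4: opening $3,516.24; payment $703.24; balance $2,813.00
Month 5: opening $2,813.00; payment $703.25; balance $2,109.75
Month 6: opening $2,109.75; payment $703.25; balance $1,406.50
Month 7: opening $1,406.50; payment $703.25; balance $703.25
Month 8: opening $703.25; payment $703.25; balance $0.00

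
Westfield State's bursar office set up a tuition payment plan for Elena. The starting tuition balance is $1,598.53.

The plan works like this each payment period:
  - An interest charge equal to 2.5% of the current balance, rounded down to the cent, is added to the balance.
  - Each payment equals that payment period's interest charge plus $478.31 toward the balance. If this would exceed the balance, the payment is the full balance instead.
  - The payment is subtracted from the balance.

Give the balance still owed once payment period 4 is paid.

# | Opening | Interest | Payment | End bal
1 | $1,598.53 | $39.96 | $518.27 | $1,120.22
2 | $1,120.22 | $28.00 | $506.31 | $641.91
3 | $641.91 | $16.04 | $494.35 | $163.60
4 | $163.60 | $4.09 | $167.69 | $0.00

$0.00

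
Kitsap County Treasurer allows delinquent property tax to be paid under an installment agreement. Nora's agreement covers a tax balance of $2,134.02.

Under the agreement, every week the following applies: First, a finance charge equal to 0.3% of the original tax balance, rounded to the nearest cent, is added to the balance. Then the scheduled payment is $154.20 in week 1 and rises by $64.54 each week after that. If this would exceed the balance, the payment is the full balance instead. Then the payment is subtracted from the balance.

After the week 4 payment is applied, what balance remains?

Week 1: $2,134.02 +$6.40 interest = $2,140.42; pay $154.20 → $1,986.22
Week 2: $1,986.22 +$6.40 interest = $1,992.62; pay $218.74 → $1,773.88
Week 3: $1,773.88 +$6.40 interest = $1,780.28; pay $283.28 → $1,497.00
Week 4: $1,497.00 +$6.40 interest = $1,503.40; pay $347.82 → $1,155.58

$1,155.58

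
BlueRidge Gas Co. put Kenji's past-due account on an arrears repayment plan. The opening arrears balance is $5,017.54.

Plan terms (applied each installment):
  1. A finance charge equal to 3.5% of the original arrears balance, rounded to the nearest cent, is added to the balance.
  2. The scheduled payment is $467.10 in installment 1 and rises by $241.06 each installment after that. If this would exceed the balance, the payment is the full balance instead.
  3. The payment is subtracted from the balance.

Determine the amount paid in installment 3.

$949.22

Installment 1: $5,017.54 +$175.61 interest = $5,193.15; pay $467.10 → $4,726.05
Installment 2: $4,726.05 +$175.61 interest = $4,901.66; pay $708.16 → $4,193.50
Installment 3: $4,193.50 +$175.61 interest = $4,369.11; pay $949.22 → $3,419.89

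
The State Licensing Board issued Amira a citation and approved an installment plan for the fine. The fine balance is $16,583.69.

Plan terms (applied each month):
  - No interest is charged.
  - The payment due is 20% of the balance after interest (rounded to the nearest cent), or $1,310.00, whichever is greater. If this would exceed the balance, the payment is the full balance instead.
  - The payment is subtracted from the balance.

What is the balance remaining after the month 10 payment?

Month 1: $16,583.69 − $3,316.74 → $13,266.95
Month 2: $13,266.95 − $2,653.39 → $10,613.56
Month 3: $10,613.56 − $2,122.71 → $8,490.85
Month 4: $8,490.85 − $1,698.17 → $6,792.68
Month 5: $6,792.68 − $1,358.54 → $5,434.14
Month 6: $5,434.14 − $1,310.00 → $4,124.14
Month 7: $4,124.14 − $1,310.00 → $2,814.14
Month 8: $2,814.14 − $1,310.00 → $1,504.14
Month 9: $1,504.14 − $1,310.00 → $194.14
Month 10: $194.14 − $194.14 → $0.00

$0.00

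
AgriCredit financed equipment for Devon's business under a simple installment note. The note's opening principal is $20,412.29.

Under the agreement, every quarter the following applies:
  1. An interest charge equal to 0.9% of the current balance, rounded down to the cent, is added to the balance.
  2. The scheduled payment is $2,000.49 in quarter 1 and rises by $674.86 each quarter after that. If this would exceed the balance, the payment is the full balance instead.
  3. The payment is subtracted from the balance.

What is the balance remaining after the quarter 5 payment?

# | Opening | Interest | Payment | End bal
1 | $20,412.29 | $183.71 | $2,000.49 | $18,595.51
2 | $18,595.51 | $167.35 | $2,675.35 | $16,087.51
3 | $16,087.51 | $144.78 | $3,350.21 | $12,882.08
4 | $12,882.08 | $115.93 | $4,025.07 | $8,972.94
5 | $8,972.94 | $80.75 | $4,699.93 | $4,353.76

$4,353.76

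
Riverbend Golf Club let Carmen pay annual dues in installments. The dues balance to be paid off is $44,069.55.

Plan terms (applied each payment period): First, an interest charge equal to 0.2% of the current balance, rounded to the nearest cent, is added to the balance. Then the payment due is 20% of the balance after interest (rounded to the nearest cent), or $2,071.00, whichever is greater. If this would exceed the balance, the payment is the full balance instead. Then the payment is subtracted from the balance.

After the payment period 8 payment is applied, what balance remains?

# | Opening | Interest | Payment | End bal
1 | $44,069.55 | $88.14 | $8,831.54 | $35,326.15
2 | $35,326.15 | $70.65 | $7,079.36 | $28,317.44
3 | $28,317.44 | $56.63 | $5,674.81 | $22,699.26
4 | $22,699.26 | $45.40 | $4,548.93 | $18,195.73
5 | $18,195.73 | $36.39 | $3,646.42 | $14,585.70
6 | $14,585.70 | $29.17 | $2,922.97 | $11,691.90
7 | $11,691.90 | $23.38 | $2,343.06 | $9,372.22
8 | $9,372.22 | $18.74 | $2,071.00 | $7,319.96

$7,319.96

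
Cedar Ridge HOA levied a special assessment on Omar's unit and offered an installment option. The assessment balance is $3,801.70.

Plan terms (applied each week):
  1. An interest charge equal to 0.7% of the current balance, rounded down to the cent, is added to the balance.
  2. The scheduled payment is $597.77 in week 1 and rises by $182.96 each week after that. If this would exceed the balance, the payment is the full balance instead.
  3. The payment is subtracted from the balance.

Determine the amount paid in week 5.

$392.79

Week 1: opening $3,801.70; interest $26.61 → $3,828.31; payment $597.77; balance $3,230.54
Week 2: opening $3,230.54; interest $22.61 → $3,253.15; payment $780.73; balance $2,472.42
Week 3: opening $2,472.42; interest $17.30 → $2,489.72; payment $963.69; balance $1,526.03
Week 4: opening $1,526.03; interest $10.68 → $1,536.71; payment $1,146.65; balance $390.06
Week 5: opening $390.06; interest $2.73 → $392.79; payment $392.79; balance $0.00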